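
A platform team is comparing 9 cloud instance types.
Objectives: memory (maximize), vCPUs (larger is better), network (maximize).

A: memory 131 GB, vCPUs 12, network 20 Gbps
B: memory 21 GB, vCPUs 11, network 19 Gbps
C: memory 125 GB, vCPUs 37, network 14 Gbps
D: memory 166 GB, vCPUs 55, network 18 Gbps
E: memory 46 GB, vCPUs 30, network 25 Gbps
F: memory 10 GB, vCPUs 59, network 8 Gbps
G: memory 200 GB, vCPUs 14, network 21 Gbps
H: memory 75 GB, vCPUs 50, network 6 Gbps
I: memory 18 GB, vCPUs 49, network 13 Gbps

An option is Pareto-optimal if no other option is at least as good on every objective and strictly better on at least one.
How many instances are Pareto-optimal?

4

A: dominated by G (memory 200≥131, vCPUs 14≥12, network 21≥20).
B: dominated by A (memory 131≥21, vCPUs 12≥11, network 20≥19).
C: dominated by D (memory 166≥125, vCPUs 55≥37, network 18≥14).
D: not dominated.
E: not dominated (best network).
F: not dominated (best vCPUs).
G: not dominated (best memory).
H: dominated by D (memory 166≥75, vCPUs 55≥50, network 18≥6).
I: dominated by D (memory 166≥18, vCPUs 55≥49, network 18≥13).
Pareto-optimal: D, E, F, G → 4.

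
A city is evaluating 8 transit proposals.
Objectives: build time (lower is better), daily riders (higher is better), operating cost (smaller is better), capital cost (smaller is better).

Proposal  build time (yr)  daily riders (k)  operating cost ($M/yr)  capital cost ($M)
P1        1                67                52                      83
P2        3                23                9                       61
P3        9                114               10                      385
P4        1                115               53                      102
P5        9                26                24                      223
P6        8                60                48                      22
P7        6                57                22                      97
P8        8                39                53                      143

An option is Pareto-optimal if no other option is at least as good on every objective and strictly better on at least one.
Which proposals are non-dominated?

P1: not dominated.
P2: not dominated (best operating cost).
P3: not dominated.
P4: not dominated (best daily riders).
P5: dominated by P7 (build time 6≤9, daily riders 57≥26, operating cost 22≤24, capital cost 97≤223).
P6: not dominated (best capital cost).
P7: not dominated.
P8: dominated by P1 (build time 1≤8, daily riders 67≥39, operating cost 52≤53, capital cost 83≤143).

P1, P2, P3, P4, P6, P7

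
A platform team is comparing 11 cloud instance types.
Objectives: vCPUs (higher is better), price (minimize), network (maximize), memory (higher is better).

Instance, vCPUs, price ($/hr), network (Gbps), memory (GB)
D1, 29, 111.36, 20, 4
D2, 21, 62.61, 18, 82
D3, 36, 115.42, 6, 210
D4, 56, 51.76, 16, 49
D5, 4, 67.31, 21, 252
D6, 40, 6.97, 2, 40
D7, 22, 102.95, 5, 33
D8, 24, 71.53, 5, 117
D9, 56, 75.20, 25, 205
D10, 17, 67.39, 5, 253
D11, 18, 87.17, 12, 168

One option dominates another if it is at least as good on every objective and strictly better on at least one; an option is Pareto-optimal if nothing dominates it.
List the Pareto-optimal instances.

D1: dominated by D9 (vCPUs 56≥29, price 75.20≤111.36, network 25≥20, memory 205≥4).
D2: not dominated.
D3: not dominated.
D4: not dominated.
D5: not dominated.
D6: not dominated (best price).
D7: dominated by D4 (vCPUs 56≥22, price 51.76≤102.95, network 16≥5, memory 49≥33).
D8: not dominated.
D9: not dominated (best network).
D10: not dominated (best memory).
D11: dominated by D9 (vCPUs 56≥18, price 75.20≤87.17, network 25≥12, memory 205≥168).

D2, D3, D4, D5, D6, D8, D9, D10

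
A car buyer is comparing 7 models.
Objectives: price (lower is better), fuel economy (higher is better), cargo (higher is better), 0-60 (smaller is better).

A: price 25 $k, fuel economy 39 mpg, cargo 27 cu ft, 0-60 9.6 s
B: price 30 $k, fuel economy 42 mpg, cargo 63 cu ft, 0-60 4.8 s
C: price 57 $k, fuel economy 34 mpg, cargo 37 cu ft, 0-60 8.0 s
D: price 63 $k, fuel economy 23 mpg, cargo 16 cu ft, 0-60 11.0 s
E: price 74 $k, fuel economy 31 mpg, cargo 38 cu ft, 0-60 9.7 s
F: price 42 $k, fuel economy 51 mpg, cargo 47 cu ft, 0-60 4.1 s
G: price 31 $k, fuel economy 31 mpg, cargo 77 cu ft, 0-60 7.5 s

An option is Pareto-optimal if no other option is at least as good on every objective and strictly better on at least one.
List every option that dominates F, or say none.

A: worse on fuel economy (39 vs 51).
B: worse on fuel economy (42 vs 51).
C: worse on price (57 vs 42).
D: worse on price (63 vs 42).
E: worse on price (74 vs 42).
G: worse on fuel economy (31 vs 51).
No option dominates F.

none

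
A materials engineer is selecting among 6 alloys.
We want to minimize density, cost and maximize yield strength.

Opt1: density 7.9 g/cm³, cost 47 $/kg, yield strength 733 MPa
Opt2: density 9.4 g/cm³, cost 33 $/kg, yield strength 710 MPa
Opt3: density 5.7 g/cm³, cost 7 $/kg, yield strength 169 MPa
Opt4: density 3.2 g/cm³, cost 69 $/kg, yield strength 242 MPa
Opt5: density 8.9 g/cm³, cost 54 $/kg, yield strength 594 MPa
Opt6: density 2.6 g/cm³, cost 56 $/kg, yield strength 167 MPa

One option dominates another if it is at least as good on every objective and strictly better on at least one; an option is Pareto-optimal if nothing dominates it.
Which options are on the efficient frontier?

Opt1, Opt2, Opt3, Opt4, Opt6

Opt1: not dominated (best yield strength).
Opt2: not dominated.
Opt3: not dominated (best cost).
Opt4: not dominated.
Opt5: dominated by Opt1 (density 7.9≤8.9, cost 47≤54, yield strength 733≥594).
Opt6: not dominated (best density).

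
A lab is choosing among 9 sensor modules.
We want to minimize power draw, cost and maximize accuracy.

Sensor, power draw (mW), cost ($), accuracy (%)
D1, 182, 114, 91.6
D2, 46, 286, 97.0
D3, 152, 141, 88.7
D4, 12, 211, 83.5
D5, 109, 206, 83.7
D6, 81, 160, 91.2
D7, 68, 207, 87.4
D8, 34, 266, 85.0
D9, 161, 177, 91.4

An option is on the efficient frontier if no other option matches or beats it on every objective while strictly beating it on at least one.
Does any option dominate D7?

No

D1: worse on power draw (182 vs 68).
D2: worse on cost (286 vs 207).
D3: worse on power draw (152 vs 68).
D4: worse on cost (211 vs 207).
D5: worse on power draw (109 vs 68).
D6: worse on power draw (81 vs 68).
D8: worse on cost (266 vs 207).
D9: worse on power draw (161 vs 68).
No option is at least as good as D7 on every objective and strictly better on one.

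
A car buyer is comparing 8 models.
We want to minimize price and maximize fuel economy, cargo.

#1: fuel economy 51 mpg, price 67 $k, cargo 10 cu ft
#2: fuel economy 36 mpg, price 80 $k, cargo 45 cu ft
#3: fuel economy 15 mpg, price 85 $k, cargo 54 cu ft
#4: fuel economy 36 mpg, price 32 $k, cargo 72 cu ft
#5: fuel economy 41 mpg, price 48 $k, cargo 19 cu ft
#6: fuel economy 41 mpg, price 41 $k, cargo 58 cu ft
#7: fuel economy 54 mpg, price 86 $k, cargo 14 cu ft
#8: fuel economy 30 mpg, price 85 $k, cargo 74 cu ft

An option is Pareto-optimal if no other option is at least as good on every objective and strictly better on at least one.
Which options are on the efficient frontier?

#1: not dominated.
#2: dominated by #4 (fuel economy 36≥36, price 32≤80, cargo 72≥45).
#3: dominated by #4 (fuel economy 36≥15, price 32≤85, cargo 72≥54).
#4: not dominated (best price).
#5: dominated by #6 (fuel economy 41≥41, price 41≤48, cargo 58≥19).
#6: not dominated.
#7: not dominated (best fuel economy).
#8: not dominated (best cargo).

#1, #4, #6, #7, #8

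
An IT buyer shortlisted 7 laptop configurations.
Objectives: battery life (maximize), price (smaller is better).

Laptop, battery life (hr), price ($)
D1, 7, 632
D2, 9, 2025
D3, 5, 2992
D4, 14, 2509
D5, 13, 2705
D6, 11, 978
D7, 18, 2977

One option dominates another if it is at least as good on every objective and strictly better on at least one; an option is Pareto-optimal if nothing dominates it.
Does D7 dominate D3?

Yes

D7 vs D3: battery life 18≥5, price 2977≤2992 — D7 is at least as good on every objective with at least one strict improvement.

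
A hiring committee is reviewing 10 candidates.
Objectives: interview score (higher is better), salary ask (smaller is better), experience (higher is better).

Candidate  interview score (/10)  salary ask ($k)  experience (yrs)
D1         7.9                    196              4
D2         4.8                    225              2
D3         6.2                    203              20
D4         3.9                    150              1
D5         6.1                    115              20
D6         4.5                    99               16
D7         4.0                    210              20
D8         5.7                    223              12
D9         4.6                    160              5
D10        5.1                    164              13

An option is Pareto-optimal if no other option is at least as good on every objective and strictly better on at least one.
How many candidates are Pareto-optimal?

D1: not dominated (best interview score).
D2: dominated by D1 (interview score 7.9≥4.8, salary ask 196≤225, experience 4≥2).
D3: not dominated.
D4: dominated by D5 (interview score 6.1≥3.9, salary ask 115≤150, experience 20≥1).
D5: not dominated.
D6: not dominated (best salary ask).
D7: dominated by D3 (interview score 6.2≥4.0, salary ask 203≤210, experience 20≥20).
D8: dominated by D3 (interview score 6.2≥5.7, salary ask 203≤223, experience 20≥12).
D9: dominated by D5 (interview score 6.1≥4.6, salary ask 115≤160, experience 20≥5).
D10: dominated by D5 (interview score 6.1≥5.1, salary ask 115≤164, experience 20≥13).
Pareto-optimal: D1, D3, D5, D6 → 4.

4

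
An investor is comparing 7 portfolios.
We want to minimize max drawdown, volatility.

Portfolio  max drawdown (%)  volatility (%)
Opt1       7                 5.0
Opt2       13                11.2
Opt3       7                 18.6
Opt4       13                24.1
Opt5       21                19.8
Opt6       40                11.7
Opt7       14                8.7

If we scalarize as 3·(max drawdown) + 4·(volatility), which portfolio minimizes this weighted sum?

Opt1

Opt1: 3·7 + 4·5.0 = 41.0
Opt2: 3·13 + 4·11.2 = 83.8
Opt3: 3·7 + 4·18.6 = 95.4
Opt4: 3·13 + 4·24.1 = 135.4
Opt5: 3·21 + 4·19.8 = 142.2
Opt6: 3·40 + 4·11.7 = 166.8
Opt7: 3·14 + 4·8.7 = 76.8
Lowest: Opt1 at 41.0.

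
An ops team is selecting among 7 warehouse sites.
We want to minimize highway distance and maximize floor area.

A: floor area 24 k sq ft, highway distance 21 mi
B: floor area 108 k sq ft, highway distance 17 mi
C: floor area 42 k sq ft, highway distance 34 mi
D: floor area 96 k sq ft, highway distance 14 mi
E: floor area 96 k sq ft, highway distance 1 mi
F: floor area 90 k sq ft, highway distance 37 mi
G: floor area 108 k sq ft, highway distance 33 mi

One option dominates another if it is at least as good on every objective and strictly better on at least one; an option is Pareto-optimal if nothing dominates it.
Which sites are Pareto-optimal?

B, E

A: dominated by B (floor area 108≥24, highway distance 17≤21).
B: not dominated.
C: dominated by B (floor area 108≥42, highway distance 17≤34).
D: dominated by E (floor area 96≥96, highway distance 1≤14).
E: not dominated (best highway distance).
F: dominated by B (floor area 108≥90, highway distance 17≤37).
G: dominated by B (floor area 108≥108, highway distance 17≤33).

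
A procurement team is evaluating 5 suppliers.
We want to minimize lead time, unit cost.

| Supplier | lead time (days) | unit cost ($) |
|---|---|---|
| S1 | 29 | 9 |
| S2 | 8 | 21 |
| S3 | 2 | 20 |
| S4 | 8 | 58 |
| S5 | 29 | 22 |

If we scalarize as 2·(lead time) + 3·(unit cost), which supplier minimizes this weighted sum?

S1: 2·29 + 3·9 = 85
S2: 2·8 + 3·21 = 79
S3: 2·2 + 3·20 = 64
S4: 2·8 + 3·58 = 190
S5: 2·29 + 3·22 = 124
Lowest: S3 at 64.

S3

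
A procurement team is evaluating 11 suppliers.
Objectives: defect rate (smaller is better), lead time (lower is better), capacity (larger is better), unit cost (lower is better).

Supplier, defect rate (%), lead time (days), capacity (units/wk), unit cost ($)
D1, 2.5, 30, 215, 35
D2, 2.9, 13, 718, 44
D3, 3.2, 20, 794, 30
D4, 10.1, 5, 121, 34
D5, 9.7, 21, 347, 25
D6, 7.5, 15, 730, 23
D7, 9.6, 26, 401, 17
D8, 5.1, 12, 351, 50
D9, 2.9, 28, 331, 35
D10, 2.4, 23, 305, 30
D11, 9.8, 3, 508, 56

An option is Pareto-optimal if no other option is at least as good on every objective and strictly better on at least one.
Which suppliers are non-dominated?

D2, D3, D4, D6, D7, D8, D9, D10, D11

D1: dominated by D10 (defect rate 2.4≤2.5, lead time 23≤30, capacity 305≥215, unit cost 30≤35).
D2: not dominated.
D3: not dominated (best capacity).
D4: not dominated.
D5: dominated by D6 (defect rate 7.5≤9.7, lead time 15≤21, capacity 730≥347, unit cost 23≤25).
D6: not dominated.
D7: not dominated (best unit cost).
D8: not dominated.
D9: not dominated.
D10: not dominated (best defect rate).
D11: not dominated (best lead time).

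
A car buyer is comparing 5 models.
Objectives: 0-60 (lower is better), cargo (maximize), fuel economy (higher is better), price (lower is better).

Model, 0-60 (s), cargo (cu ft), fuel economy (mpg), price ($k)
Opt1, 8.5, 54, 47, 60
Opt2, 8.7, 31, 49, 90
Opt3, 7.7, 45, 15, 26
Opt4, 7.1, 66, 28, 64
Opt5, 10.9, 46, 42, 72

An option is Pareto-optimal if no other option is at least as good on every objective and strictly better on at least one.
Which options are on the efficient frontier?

Opt1: not dominated.
Opt2: not dominated (best fuel economy).
Opt3: not dominated (best price).
Opt4: not dominated (best 0-60).
Opt5: dominated by Opt1 (0-60 8.5≤10.9, cargo 54≥46, fuel economy 47≥42, price 60≤72).

Opt1, Opt2, Opt3, Opt4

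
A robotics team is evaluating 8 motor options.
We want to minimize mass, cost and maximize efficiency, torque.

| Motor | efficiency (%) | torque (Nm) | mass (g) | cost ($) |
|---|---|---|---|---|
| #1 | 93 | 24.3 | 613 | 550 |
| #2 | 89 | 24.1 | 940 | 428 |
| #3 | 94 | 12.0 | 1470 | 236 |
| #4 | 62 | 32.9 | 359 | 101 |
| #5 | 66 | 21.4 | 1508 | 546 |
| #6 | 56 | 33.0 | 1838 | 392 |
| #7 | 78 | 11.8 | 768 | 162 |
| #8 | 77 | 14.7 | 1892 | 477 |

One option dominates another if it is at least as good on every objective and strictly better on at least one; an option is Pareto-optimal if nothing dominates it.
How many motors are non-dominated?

6

#1: not dominated.
#2: not dominated.
#3: not dominated (best efficiency).
#4: not dominated (best mass).
#5: dominated by #2 (efficiency 89≥66, torque 24.1≥21.4, mass 940≤1508, cost 428≤546).
#6: not dominated (best torque).
#7: not dominated.
#8: dominated by #2 (efficiency 89≥77, torque 24.1≥14.7, mass 940≤1892, cost 428≤477).
Pareto-optimal: #1, #2, #3, #4, #6, #7 → 6.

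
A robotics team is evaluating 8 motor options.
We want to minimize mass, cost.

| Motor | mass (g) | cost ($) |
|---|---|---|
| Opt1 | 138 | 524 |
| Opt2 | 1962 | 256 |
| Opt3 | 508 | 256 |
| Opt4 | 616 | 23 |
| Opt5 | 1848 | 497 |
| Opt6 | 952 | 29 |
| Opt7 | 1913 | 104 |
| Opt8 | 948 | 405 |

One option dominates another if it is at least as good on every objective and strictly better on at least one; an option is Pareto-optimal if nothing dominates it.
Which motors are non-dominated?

Opt1, Opt3, Opt4

Opt1: not dominated (best mass).
Opt2: dominated by Opt3 (mass 508≤1962, cost 256≤256).
Opt3: not dominated.
Opt4: not dominated (best cost).
Opt5: dominated by Opt3 (mass 508≤1848, cost 256≤497).
Opt6: dominated by Opt4 (mass 616≤952, cost 23≤29).
Opt7: dominated by Opt4 (mass 616≤1913, cost 23≤104).
Opt8: dominated by Opt3 (mass 508≤948, cost 256≤405).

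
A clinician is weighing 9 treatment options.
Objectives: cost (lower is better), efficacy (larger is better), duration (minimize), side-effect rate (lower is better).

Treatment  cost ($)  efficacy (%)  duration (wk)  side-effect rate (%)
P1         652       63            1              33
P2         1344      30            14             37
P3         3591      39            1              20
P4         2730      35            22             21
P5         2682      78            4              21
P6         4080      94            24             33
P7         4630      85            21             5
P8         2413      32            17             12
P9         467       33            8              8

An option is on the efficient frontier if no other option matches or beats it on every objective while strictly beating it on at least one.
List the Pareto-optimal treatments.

P1, P3, P5, P6, P7, P9

P1: not dominated.
P2: dominated by P1 (cost 652≤1344, efficacy 63≥30, duration 1≤14, side-effect rate 33≤37).
P3: not dominated.
P4: dominated by P5 (cost 2682≤2730, efficacy 78≥35, duration 4≤22, side-effect rate 21≤21).
P5: not dominated.
P6: not dominated (best efficacy).
P7: not dominated (best side-effect rate).
P8: dominated by P9 (cost 467≤2413, efficacy 33≥32, duration 8≤17, side-effect rate 8≤12).
P9: not dominated (best cost).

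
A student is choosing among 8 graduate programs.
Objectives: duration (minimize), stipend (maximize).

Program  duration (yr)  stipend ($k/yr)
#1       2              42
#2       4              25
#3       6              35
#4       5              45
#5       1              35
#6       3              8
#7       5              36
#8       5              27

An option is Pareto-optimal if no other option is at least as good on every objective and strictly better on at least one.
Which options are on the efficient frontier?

#1: not dominated.
#2: dominated by #1 (duration 2≤4, stipend 42≥25).
#3: dominated by #1 (duration 2≤6, stipend 42≥35).
#4: not dominated (best stipend).
#5: not dominated (best duration).
#6: dominated by #1 (duration 2≤3, stipend 42≥8).
#7: dominated by #1 (duration 2≤5, stipend 42≥36).
#8: dominated by #1 (duration 2≤5, stipend 42≥27).

#1, #4, #5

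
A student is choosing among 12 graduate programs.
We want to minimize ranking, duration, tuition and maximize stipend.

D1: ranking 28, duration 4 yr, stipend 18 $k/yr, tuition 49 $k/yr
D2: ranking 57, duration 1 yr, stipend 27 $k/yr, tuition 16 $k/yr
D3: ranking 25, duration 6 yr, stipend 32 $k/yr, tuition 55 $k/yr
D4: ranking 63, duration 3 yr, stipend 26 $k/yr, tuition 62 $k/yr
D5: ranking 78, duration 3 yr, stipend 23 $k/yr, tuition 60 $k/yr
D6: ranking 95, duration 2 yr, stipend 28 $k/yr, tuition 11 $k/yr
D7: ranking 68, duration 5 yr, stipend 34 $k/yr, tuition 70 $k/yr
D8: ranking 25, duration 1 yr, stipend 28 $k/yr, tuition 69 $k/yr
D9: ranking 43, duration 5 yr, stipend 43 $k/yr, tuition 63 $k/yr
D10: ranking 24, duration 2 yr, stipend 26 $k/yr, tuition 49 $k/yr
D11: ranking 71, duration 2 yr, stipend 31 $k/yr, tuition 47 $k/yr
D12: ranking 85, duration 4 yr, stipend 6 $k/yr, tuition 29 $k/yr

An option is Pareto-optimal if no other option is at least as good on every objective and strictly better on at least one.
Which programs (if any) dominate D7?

D9: ranking 43≤68, duration 5≤5, stipend 43≥34, tuition 63≤70 — dominates D7.
Others (D1, D2, D3, D4, D5, D6, D8, D10, D11, D12) are each worse than D7 on at least one objective.

D9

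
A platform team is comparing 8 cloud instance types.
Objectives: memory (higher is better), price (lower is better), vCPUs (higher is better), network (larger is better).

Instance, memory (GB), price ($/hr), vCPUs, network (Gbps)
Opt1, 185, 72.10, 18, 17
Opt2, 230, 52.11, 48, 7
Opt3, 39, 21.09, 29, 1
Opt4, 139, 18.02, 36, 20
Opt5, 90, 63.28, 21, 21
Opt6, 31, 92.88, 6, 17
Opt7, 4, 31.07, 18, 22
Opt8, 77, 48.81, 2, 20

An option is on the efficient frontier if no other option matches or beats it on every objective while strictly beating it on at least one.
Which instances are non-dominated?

Opt1: not dominated.
Opt2: not dominated (best memory).
Opt3: dominated by Opt4 (memory 139≥39, price 18.02≤21.09, vCPUs 36≥29, network 20≥1).
Opt4: not dominated (best price).
Opt5: not dominated.
Opt6: dominated by Opt1 (memory 185≥31, price 72.10≤92.88, vCPUs 18≥6, network 17≥17).
Opt7: not dominated (best network).
Opt8: dominated by Opt4 (memory 139≥77, price 18.02≤48.81, vCPUs 36≥2, network 20≥20).

Opt1, Opt2, Opt4, Opt5, Opt7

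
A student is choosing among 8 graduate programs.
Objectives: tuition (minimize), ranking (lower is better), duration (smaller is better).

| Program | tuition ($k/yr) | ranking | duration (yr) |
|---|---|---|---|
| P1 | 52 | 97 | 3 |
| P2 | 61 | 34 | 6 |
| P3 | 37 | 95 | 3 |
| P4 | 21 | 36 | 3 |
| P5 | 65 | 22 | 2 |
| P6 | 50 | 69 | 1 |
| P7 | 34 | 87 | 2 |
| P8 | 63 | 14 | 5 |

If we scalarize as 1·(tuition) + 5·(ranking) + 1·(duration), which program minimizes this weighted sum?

P1: 1·52 + 5·97 + 1·3 = 540
P2: 1·61 + 5·34 + 1·6 = 237
P3: 1·37 + 5·95 + 1·3 = 515
P4: 1·21 + 5·36 + 1·3 = 204
P5: 1·65 + 5·22 + 1·2 = 177
P6: 1·50 + 5·69 + 1·1 = 396
P7: 1·34 + 5·87 + 1·2 = 471
P8: 1·63 + 5·14 + 1·5 = 138
Lowest: P8 at 138.

P8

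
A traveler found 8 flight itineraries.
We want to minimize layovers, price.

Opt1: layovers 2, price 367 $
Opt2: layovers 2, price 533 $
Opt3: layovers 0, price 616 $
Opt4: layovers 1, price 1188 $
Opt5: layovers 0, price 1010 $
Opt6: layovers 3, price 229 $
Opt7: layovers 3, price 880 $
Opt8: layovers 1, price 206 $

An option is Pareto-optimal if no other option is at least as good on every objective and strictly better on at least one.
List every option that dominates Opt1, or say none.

Opt8: layovers 1≤2, price 206≤367 — dominates Opt1.
Others (Opt2, Opt3, Opt4, Opt5, Opt6, Opt7) are each worse than Opt1 on at least one objective.

Opt8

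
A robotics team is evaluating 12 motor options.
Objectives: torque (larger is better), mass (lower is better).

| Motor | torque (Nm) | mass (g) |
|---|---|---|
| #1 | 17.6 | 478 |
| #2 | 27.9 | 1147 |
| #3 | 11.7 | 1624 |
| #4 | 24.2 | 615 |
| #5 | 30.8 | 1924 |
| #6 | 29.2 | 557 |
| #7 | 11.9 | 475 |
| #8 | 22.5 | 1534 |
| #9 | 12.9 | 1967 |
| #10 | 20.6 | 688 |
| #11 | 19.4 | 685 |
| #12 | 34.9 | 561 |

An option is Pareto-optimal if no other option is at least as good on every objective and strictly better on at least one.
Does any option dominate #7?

#1: worse on mass (478 vs 475).
#2: worse on mass (1147 vs 475).
#3: worse on torque (11.7 vs 11.9).
#4: worse on mass (615 vs 475).
#5: worse on mass (1924 vs 475).
#6: worse on mass (557 vs 475).
#8: worse on mass (1534 vs 475).
#9: worse on mass (1967 vs 475).
#10: worse on mass (688 vs 475).
#11: worse on mass (685 vs 475).
#12: worse on mass (561 vs 475).
No option is at least as good as #7 on every objective and strictly better on one.

No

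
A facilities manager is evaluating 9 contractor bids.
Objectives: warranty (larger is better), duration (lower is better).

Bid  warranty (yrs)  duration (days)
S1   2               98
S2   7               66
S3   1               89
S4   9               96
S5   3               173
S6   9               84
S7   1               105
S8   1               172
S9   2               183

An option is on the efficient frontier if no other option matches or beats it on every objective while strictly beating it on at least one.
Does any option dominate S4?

S6 vs S4: warranty 9≥9, duration 84≤96 — S6 is at least as good on every objective and strictly better on at least one, so S6 dominates S4.

Yes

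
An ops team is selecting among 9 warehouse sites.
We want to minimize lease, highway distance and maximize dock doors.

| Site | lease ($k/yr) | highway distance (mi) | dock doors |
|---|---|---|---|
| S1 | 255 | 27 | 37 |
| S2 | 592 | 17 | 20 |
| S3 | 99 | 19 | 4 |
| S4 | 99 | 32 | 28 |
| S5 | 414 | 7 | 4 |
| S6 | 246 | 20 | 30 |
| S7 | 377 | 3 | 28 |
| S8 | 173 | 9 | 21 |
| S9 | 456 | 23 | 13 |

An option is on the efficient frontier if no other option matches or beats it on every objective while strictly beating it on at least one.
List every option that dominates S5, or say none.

S7: lease 377≤414, highway distance 3≤7, dock doors 28≥4 — dominates S5.
Others (S1, S2, S3, S4, S6, S8, S9) are each worse than S5 on at least one objective.

S7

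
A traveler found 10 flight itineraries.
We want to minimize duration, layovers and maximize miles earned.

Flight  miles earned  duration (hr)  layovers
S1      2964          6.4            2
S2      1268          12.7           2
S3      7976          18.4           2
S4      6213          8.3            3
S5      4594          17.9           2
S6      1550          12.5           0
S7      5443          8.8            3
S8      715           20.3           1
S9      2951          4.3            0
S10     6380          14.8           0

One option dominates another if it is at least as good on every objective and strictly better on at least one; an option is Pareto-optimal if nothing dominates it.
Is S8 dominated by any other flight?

S6 vs S8: miles earned 1550≥715, duration 12.5≤20.3, layovers 0≤1 — S6 is at least as good on every objective and strictly better on at least one, so S6 dominates S8.

Yes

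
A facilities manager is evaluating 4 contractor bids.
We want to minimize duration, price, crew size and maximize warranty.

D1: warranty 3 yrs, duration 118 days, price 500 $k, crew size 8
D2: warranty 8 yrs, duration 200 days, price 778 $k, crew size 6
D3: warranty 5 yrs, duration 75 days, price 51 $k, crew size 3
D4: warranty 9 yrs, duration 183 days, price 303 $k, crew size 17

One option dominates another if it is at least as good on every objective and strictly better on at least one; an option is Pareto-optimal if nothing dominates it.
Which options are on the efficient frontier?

D1: dominated by D3 (warranty 5≥3, duration 75≤118, price 51≤500, crew size 3≤8).
D2: not dominated.
D3: not dominated (best duration).
D4: not dominated (best warranty).

D2, D3, D4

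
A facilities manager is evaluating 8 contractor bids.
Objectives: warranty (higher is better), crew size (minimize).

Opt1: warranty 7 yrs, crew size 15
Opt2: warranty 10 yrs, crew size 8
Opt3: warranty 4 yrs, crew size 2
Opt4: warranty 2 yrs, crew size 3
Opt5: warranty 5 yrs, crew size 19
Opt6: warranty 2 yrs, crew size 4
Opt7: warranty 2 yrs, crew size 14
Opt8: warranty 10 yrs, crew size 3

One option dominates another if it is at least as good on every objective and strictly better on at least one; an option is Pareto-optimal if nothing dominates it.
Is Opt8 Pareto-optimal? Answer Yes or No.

Opt1: worse on warranty (7 vs 10).
Opt2: worse on crew size (8 vs 3).
Opt3: worse on warranty (4 vs 10).
Opt4: worse on warranty (2 vs 10).
Opt5: worse on warranty (5 vs 10).
Opt6: worse on warranty (2 vs 10).
Opt7: worse on warranty (2 vs 10).
No option is at least as good as Opt8 on every objective and strictly better on one.

Yes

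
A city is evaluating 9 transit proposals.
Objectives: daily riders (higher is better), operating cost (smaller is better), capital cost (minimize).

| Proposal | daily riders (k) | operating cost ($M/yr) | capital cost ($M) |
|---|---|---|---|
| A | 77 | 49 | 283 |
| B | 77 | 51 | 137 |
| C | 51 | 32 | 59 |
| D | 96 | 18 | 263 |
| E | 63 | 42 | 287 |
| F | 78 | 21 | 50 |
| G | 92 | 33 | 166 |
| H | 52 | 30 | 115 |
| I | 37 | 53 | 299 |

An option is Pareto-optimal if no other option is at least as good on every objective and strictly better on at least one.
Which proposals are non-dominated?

D, F, G

A: dominated by D (daily riders 96≥77, operating cost 18≤49, capital cost 263≤283).
B: dominated by F (daily riders 78≥77, operating cost 21≤51, capital cost 50≤137).
C: dominated by F (daily riders 78≥51, operating cost 21≤32, capital cost 50≤59).
D: not dominated (best daily riders).
E: dominated by D (daily riders 96≥63, operating cost 18≤42, capital cost 263≤287).
F: not dominated (best capital cost).
G: not dominated.
H: dominated by F (daily riders 78≥52, operating cost 21≤30, capital cost 50≤115).
I: dominated by A (daily riders 77≥37, operating cost 49≤53, capital cost 283≤299).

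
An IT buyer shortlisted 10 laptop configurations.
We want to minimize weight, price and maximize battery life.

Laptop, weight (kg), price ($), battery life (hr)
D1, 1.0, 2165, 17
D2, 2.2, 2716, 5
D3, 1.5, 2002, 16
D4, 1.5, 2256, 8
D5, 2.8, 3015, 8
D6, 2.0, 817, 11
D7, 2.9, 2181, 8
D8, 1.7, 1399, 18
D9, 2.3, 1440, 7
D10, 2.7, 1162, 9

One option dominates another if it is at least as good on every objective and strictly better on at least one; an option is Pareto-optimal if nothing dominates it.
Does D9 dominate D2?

D9 vs D2: D9 is worse on weight (2.3 vs 2.2), so it does not dominate D2.

No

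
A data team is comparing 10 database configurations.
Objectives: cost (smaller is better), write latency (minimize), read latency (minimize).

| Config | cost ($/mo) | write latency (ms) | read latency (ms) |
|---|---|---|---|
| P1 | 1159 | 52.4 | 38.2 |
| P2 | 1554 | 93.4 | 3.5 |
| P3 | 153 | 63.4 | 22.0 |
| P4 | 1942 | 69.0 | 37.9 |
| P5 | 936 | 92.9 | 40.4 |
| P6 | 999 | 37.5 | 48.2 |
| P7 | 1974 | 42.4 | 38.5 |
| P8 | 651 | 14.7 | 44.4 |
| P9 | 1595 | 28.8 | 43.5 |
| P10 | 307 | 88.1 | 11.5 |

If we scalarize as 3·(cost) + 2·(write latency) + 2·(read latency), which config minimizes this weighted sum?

P3

P1: 3·1159 + 2·52.4 + 2·38.2 = 3658.2
P2: 3·1554 + 2·93.4 + 2·3.5 = 4855.8
P3: 3·153 + 2·63.4 + 2·22.0 = 629.8
P4: 3·1942 + 2·69.0 + 2·37.9 = 6039.8
P5: 3·936 + 2·92.9 + 2·40.4 = 3074.6
P6: 3·999 + 2·37.5 + 2·48.2 = 3168.4
P7: 3·1974 + 2·42.4 + 2·38.5 = 6083.8
P8: 3·651 + 2·14.7 + 2·44.4 = 2071.2
P9: 3·1595 + 2·28.8 + 2·43.5 = 4929.6
P10: 3·307 + 2·88.1 + 2·11.5 = 1120.2
Lowest: P3 at 629.8.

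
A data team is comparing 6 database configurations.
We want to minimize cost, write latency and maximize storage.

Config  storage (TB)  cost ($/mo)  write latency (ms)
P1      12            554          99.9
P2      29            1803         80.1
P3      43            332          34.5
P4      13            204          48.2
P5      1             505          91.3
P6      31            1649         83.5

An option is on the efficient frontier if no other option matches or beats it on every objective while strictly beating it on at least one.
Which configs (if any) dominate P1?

P3, P4

P3: storage 43≥12, cost 332≤554, write latency 34.5≤99.9 — dominates P1.
P4: storage 13≥12, cost 204≤554, write latency 48.2≤99.9 — dominates P1.
Others (P2, P5, P6) are each worse than P1 on at least one objective.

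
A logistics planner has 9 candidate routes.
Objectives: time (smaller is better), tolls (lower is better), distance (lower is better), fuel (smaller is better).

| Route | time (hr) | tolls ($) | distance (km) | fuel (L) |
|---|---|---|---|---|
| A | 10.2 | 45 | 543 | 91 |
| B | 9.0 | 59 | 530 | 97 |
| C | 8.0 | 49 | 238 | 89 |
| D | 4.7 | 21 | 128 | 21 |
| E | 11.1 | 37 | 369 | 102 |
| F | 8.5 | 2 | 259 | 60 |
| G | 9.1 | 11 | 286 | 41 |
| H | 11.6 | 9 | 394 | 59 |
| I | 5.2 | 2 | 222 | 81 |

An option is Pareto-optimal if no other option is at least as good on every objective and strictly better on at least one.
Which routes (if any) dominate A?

D: time 4.7≤10.2, tolls 21≤45, distance 128≤543, fuel 21≤91 — dominates A.
F: time 8.5≤10.2, tolls 2≤45, distance 259≤543, fuel 60≤91 — dominates A.
G: time 9.1≤10.2, tolls 11≤45, distance 286≤543, fuel 41≤91 — dominates A.
I: time 5.2≤10.2, tolls 2≤45, distance 222≤543, fuel 81≤91 — dominates A.
Others (B, C, E, H) are each worse than A on at least one objective.

D, F, G, I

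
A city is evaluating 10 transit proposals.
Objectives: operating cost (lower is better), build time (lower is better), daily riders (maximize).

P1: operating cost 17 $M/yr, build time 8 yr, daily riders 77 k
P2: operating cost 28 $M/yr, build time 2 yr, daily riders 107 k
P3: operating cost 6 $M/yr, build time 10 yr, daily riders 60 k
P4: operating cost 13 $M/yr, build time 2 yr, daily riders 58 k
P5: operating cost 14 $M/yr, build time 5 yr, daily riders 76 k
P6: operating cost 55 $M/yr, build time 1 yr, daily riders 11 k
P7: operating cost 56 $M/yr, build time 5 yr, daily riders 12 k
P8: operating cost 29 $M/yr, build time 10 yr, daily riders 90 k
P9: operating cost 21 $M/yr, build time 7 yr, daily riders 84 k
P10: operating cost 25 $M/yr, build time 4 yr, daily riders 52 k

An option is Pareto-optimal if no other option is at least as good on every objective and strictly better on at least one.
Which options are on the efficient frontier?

P1, P2, P3, P4, P5, P6, P9

P1: not dominated.
P2: not dominated (best daily riders).
P3: not dominated (best operating cost).
P4: not dominated.
P5: not dominated.
P6: not dominated (best build time).
P7: dominated by P2 (operating cost 28≤56, build time 2≤5, daily riders 107≥12).
P8: dominated by P2 (operating cost 28≤29, build time 2≤10, daily riders 107≥90).
P9: not dominated.
P10: dominated by P4 (operating cost 13≤25, build time 2≤4, daily riders 58≥52).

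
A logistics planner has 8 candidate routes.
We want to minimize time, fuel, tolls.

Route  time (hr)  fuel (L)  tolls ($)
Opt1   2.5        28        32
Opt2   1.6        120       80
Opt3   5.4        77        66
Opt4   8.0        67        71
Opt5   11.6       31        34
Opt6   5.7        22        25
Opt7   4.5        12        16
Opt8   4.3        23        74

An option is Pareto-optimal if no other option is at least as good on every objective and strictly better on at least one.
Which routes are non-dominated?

Opt1: not dominated.
Opt2: not dominated (best time).
Opt3: dominated by Opt1 (time 2.5≤5.4, fuel 28≤77, tolls 32≤66).
Opt4: dominated by Opt1 (time 2.5≤8.0, fuel 28≤67, tolls 32≤71).
Opt5: dominated by Opt1 (time 2.5≤11.6, fuel 28≤31, tolls 32≤34).
Opt6: dominated by Opt7 (time 4.5≤5.7, fuel 12≤22, tolls 16≤25).
Opt7: not dominated (best fuel).
Opt8: not dominated.

Opt1, Opt2, Opt7, Opt8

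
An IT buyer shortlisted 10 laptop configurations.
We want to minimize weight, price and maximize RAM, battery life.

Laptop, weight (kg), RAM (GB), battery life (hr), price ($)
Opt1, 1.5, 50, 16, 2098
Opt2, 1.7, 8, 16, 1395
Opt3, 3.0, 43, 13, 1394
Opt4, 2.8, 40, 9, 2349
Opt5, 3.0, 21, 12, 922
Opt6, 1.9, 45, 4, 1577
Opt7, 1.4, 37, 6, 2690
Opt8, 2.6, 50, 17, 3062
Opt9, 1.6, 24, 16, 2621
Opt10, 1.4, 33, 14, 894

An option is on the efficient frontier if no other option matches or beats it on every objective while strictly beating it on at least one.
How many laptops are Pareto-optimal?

7

Opt1: not dominated.
Opt2: not dominated.
Opt3: not dominated.
Opt4: dominated by Opt1 (weight 1.5≤2.8, RAM 50≥40, battery life 16≥9, price 2098≤2349).
Opt5: dominated by Opt10 (weight 1.4≤3.0, RAM 33≥21, battery life 14≥12, price 894≤922).
Opt6: not dominated.
Opt7: not dominated.
Opt8: not dominated (best battery life).
Opt9: dominated by Opt1 (weight 1.5≤1.6, RAM 50≥24, battery life 16≥16, price 2098≤2621).
Opt10: not dominated (best price).
Pareto-optimal: Opt1, Opt2, Opt3, Opt6, Opt7, Opt8, Opt10 → 7.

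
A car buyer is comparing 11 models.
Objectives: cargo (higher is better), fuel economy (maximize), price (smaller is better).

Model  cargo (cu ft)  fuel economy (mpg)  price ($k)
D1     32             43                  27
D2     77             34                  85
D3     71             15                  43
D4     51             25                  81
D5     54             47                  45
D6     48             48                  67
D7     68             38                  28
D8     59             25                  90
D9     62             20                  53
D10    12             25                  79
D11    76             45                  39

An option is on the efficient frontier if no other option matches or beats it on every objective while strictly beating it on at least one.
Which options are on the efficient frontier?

D1: not dominated (best price).
D2: not dominated (best cargo).
D3: dominated by D11 (cargo 76≥71, fuel economy 45≥15, price 39≤43).
D4: dominated by D5 (cargo 54≥51, fuel economy 47≥25, price 45≤81).
D5: not dominated.
D6: not dominated (best fuel economy).
D7: not dominated.
D8: dominated by D2 (cargo 77≥59, fuel economy 34≥25, price 85≤90).
D9: dominated by D7 (cargo 68≥62, fuel economy 38≥20, price 28≤53).
D10: dominated by D1 (cargo 32≥12, fuel economy 43≥25, price 27≤79).
D11: not dominated.

D1, D2, D5, D6, D7, D11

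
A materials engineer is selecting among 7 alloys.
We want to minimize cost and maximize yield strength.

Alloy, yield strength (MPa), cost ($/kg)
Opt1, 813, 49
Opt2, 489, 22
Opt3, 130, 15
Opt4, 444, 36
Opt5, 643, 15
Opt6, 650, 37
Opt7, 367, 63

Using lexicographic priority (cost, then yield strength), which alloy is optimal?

First minimize cost: best is 15, kept {Opt3, Opt5}.
Then maximize yield strength: best is 643, kept {Opt5}.

Opt5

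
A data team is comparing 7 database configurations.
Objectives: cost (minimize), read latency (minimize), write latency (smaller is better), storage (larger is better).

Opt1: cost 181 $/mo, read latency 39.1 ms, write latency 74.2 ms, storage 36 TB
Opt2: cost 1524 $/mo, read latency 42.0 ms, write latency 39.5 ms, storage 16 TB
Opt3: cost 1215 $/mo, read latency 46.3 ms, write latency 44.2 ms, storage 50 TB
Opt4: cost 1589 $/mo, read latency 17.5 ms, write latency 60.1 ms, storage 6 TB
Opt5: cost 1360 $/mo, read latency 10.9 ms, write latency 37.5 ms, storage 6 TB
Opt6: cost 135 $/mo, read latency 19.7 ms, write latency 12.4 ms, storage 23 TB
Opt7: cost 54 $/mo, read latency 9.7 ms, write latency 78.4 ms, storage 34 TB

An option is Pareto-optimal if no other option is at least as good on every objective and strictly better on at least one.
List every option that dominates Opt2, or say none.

Opt6

Opt6: cost 135≤1524, read latency 19.7≤42.0, write latency 12.4≤39.5, storage 23≥16 — dominates Opt2.
Others (Opt1, Opt3, Opt4, Opt5, Opt7) are each worse than Opt2 on at least one objective.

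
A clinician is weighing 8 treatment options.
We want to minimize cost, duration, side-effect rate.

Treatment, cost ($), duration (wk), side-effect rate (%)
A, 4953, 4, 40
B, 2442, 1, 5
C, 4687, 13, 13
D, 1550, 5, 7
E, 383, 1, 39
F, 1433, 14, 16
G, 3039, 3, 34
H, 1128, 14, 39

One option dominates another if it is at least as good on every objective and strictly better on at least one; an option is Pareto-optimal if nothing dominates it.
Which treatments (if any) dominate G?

B

B: cost 2442≤3039, duration 1≤3, side-effect rate 5≤34 — dominates G.
Others (A, C, D, E, F, H) are each worse than G on at least one objective.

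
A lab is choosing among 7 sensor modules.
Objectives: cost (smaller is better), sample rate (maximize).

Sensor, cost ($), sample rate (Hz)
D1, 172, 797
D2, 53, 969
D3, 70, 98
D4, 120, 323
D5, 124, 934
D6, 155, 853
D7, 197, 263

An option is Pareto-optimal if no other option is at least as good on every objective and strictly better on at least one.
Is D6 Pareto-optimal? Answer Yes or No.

No

D2 vs D6: cost 53≤155, sample rate 969≥853 — D2 is at least as good on every objective and strictly better on at least one, so D2 dominates D6.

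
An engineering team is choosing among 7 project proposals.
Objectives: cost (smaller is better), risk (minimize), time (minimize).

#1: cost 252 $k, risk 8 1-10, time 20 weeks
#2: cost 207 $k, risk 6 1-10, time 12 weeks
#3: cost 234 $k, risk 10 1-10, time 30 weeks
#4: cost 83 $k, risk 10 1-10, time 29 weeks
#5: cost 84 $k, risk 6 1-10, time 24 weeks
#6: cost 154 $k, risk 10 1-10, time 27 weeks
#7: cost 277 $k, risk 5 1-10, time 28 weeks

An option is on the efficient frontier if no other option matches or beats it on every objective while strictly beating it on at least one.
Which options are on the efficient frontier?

#2, #4, #5, #7

#1: dominated by #2 (cost 207≤252, risk 6≤8, time 12≤20).
#2: not dominated (best time).
#3: dominated by #2 (cost 207≤234, risk 6≤10, time 12≤30).
#4: not dominated (best cost).
#5: not dominated.
#6: dominated by #5 (cost 84≤154, risk 6≤10, time 24≤27).
#7: not dominated (best risk).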